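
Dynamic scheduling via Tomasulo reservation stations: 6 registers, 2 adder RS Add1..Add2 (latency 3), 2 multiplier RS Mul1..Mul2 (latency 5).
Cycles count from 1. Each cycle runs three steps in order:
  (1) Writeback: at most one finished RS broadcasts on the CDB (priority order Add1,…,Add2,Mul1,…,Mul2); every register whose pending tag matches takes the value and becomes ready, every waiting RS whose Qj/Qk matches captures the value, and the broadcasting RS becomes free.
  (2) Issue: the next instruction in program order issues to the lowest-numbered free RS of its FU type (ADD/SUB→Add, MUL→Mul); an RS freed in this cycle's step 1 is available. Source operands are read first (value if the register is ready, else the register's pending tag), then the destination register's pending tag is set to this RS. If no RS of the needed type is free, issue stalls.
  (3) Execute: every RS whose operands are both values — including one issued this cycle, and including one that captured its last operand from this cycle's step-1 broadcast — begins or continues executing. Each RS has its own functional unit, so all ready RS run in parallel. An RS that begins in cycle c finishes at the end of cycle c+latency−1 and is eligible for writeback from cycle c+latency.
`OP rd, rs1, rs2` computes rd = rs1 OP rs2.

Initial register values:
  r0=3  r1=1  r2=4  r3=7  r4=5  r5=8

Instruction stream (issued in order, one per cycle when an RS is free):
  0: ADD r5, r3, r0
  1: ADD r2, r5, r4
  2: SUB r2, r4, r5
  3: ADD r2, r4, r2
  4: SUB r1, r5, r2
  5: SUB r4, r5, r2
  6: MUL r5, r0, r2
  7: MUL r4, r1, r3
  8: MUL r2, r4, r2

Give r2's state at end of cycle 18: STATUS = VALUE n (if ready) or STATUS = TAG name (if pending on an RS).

STATUS = TAG Mul1

c1: issue ADD r5<-Add1 | r0:3,r1:1,r2:4,r3:7,r4:5,r5:Add1
c2: issue ADD r2<-Add2 | r0:3,r1:1,r2:Add2,r3:7,r4:5,r5:Add1
c3: stall | r0:3,r1:1,r2:Add2,r3:7,r4:5,r5:Add1
c4: CDB Add1=10; issue SUB r2<-Add1 | r0:3,r1:1,r2:Add1,r3:7,r4:5,r5:10
c5: stall | r0:3,r1:1,r2:Add1,r3:7,r4:5,r5:10
c6: stall | r0:3,r1:1,r2:Add1,r3:7,r4:5,r5:10
c7: CDB Add1=-5; issue ADD r2<-Add1 | r0:3,r1:1,r2:Add1,r3:7,r4:5,r5:10
c8: CDB Add2=15; issue SUB r1<-Add2 | r0:3,r1:Add2,r2:Add1,r3:7,r4:5,r5:10
c9: stall | r0:3,r1:Add2,r2:Add1,r3:7,r4:5,r5:10
c10: CDB Add1=0; issue SUB r4<-Add1 | r0:3,r1:Add2,r2:0,r3:7,r4:Add1,r5:10
c11: issue MUL r5<-Mul1 | r0:3,r1:Add2,r2:0,r3:7,r4:Add1,r5:Mul1
c12: issue MUL r4<-Mul2 | r0:3,r1:Add2,r2:0,r3:7,r4:Mul2,r5:Mul1
c13: CDB Add1=10; stall | r0:3,r1:Add2,r2:0,r3:7,r4:Mul2,r5:Mul1
c14: CDB Add2=10; stall | r0:3,r1:10,r2:0,r3:7,r4:Mul2,r5:Mul1
c15: stall | r0:3,r1:10,r2:0,r3:7,r4:Mul2,r5:Mul1
c16: CDB Mul1=0; issue MUL r2<-Mul1 | r0:3,r1:10,r2:Mul1,r3:7,r4:Mul2,r5:0
c17: - | r0:3,r1:10,r2:Mul1,r3:7,r4:Mul2,r5:0
c18: - | r0:3,r1:10,r2:Mul1,r3:7,r4:Mul2,r5:0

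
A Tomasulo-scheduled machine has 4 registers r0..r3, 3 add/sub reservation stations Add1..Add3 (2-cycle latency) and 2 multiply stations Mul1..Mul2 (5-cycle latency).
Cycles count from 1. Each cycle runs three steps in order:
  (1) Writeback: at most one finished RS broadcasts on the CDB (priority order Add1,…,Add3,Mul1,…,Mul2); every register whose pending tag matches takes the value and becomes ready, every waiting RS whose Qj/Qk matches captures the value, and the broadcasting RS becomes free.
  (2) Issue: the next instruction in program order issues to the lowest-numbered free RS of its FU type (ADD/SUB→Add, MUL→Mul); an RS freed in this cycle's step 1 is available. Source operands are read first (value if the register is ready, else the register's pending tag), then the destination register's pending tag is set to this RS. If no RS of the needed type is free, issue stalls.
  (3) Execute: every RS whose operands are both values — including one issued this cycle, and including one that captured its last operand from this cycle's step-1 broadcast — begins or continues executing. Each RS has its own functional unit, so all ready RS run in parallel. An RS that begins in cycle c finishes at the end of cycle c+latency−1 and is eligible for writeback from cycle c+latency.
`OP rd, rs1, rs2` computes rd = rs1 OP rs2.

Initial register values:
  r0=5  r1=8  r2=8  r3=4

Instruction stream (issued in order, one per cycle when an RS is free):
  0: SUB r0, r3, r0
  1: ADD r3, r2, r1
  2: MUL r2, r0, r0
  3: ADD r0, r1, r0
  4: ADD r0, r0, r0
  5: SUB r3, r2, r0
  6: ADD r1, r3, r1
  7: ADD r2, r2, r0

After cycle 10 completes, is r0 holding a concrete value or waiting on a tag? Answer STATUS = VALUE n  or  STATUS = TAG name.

STATUS = VALUE 14

cycle 1: issue SUB r0<-Add1 // r0:Add1,r1:8,r2:8,r3:4
cycle 2: issue ADD r3<-Add2 // r0:Add1,r1:8,r2:8,r3:Add2
cycle 3: CDB Add1=-1; issue MUL r2<-Mul1 // r0:-1,r1:8,r2:Mul1,r3:Add2
cycle 4: CDB Add2=16; issue ADD r0<-Add1 // r0:Add1,r1:8,r2:Mul1,r3:16
cycle 5: issue ADD r0<-Add2 // r0:Add2,r1:8,r2:Mul1,r3:16
cycle 6: CDB Add1=7; issue SUB r3<-Add1 // r0:Add2,r1:8,r2:Mul1,r3:Add1
cycle 7: issue ADD r1<-Add3 // r0:Add2,r1:Add3,r2:Mul1,r3:Add1
cycle 8: CDB Add2=14; issue ADD r2<-Add2 // r0:14,r1:Add3,r2:Add2,r3:Add1
cycle 9: CDB Mul1=1 // r0:14,r1:Add3,r2:Add2,r3:Add1
cycle 10: - // r0:14,r1:Add3,r2:Add2,r3:Add1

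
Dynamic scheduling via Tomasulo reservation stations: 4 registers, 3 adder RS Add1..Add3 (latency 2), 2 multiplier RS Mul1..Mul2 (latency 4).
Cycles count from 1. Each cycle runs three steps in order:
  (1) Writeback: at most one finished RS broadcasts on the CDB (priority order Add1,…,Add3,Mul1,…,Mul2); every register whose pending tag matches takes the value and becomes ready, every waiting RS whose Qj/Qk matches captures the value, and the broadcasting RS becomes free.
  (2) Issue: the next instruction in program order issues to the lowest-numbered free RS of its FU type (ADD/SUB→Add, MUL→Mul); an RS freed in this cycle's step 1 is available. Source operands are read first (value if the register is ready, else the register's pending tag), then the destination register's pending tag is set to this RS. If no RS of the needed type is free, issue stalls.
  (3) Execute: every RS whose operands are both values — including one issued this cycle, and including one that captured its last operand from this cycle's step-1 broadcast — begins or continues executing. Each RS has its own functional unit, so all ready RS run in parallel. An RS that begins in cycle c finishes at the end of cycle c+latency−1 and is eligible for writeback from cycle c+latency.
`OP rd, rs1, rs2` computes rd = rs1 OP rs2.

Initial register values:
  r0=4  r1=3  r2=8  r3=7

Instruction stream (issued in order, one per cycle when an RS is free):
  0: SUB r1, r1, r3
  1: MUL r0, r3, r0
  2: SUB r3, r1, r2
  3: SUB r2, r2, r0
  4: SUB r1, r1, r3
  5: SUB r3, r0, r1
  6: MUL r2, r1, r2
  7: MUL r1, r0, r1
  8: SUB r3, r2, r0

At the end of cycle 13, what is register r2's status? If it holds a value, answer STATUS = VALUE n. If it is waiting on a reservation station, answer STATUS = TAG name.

STATUS = VALUE -160

cycle 1: issue SUB r1<-Add1 // r0:4,r1:Add1,r2:8,r3:7
cycle 2: issue MUL r0<-Mul1 // r0:Mul1,r1:Add1,r2:8,r3:7
cycle 3: CDB Add1=-4; issue SUB r3<-Add1 // r0:Mul1,r1:-4,r2:8,r3:Add1
cycle 4: issue SUB r2<-Add2 // r0:Mul1,r1:-4,r2:Add2,r3:Add1
cycle 5: CDB Add1=-12; issue SUB r1<-Add1 // r0:Mul1,r1:Add1,r2:Add2,r3:-12
cycle 6: CDB Mul1=28; issue SUB r3<-Add3 // r0:28,r1:Add1,r2:Add2,r3:Add3
cycle 7: CDB Add1=8; issue MUL r2<-Mul1 // r0:28,r1:8,r2:Mul1,r3:Add3
cycle 8: CDB Add2=-20; issue MUL r1<-Mul2 // r0:28,r1:Mul2,r2:Mul1,r3:Add3
cycle 9: CDB Add3=20; issue SUB r3<-Add1 // r0:28,r1:Mul2,r2:Mul1,r3:Add1
cycle 10: - // r0:28,r1:Mul2,r2:Mul1,r3:Add1
cycle 11: - // r0:28,r1:Mul2,r2:Mul1,r3:Add1
cycle 12: CDB Mul1=-160 // r0:28,r1:Mul2,r2:-160,r3:Add1
cycle 13: CDB Mul2=224 // r0:28,r1:224,r2:-160,r3:Add1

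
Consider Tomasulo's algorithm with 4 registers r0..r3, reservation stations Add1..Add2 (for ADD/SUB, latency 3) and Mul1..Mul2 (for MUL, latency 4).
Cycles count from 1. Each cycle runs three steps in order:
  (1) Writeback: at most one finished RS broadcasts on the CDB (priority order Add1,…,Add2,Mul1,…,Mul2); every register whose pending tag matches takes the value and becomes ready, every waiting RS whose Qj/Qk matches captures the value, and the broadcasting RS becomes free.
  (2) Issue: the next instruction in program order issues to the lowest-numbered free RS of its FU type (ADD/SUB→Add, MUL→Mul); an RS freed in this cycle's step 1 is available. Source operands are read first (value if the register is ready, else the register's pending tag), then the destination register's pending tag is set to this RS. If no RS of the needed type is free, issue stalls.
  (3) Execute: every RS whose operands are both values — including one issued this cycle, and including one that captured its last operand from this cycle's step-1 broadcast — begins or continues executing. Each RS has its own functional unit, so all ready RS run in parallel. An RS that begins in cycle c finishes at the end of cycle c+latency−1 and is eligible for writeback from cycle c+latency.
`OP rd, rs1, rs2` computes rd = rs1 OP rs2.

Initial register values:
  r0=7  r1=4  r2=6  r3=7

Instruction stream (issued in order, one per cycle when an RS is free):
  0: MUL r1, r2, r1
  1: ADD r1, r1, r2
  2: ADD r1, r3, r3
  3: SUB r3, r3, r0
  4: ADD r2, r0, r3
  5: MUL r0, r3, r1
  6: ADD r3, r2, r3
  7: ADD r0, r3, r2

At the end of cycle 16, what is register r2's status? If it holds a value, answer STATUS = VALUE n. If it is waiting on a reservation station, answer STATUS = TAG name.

STATUS = VALUE 7

  c1: issue MUL r1<-Mul1  regs: r0:7,r1:Mul1,r2:6,r3:7
  c2: issue ADD r1<-Add1  regs: r0:7,r1:Add1,r2:6,r3:7
  c3: issue ADD r1<-Add2  regs: r0:7,r1:Add2,r2:6,r3:7
  c4: stall  regs: r0:7,r1:Add2,r2:6,r3:7
  c5: CDB Mul1=24; stall  regs: r0:7,r1:Add2,r2:6,r3:7
  c6: CDB Add2=14; issue SUB r3<-Add2  regs: r0:7,r1:14,r2:6,r3:Add2
  c7: stall  regs: r0:7,r1:14,r2:6,r3:Add2
  c8: CDB Add1=30; issue ADD r2<-Add1  regs: r0:7,r1:14,r2:Add1,r3:Add2
  c9: CDB Add2=0; issue MUL r0<-Mul1  regs: r0:Mul1,r1:14,r2:Add1,r3:0
  c10: issue ADD r3<-Add2  regs: r0:Mul1,r1:14,r2:Add1,r3:Add2
  c11: stall  regs: r0:Mul1,r1:14,r2:Add1,r3:Add2
  c12: CDB Add1=7; issue ADD r0<-Add1  regs: r0:Add1,r1:14,r2:7,r3:Add2
  c13: CDB Mul1=0  regs: r0:Add1,r1:14,r2:7,r3:Add2
  c14: -  regs: r0:Add1,r1:14,r2:7,r3:Add2
  c15: CDB Add2=7  regs: r0:Add1,r1:14,r2:7,r3:7
  c16: -  regs: r0:Add1,r1:14,r2:7,r3:7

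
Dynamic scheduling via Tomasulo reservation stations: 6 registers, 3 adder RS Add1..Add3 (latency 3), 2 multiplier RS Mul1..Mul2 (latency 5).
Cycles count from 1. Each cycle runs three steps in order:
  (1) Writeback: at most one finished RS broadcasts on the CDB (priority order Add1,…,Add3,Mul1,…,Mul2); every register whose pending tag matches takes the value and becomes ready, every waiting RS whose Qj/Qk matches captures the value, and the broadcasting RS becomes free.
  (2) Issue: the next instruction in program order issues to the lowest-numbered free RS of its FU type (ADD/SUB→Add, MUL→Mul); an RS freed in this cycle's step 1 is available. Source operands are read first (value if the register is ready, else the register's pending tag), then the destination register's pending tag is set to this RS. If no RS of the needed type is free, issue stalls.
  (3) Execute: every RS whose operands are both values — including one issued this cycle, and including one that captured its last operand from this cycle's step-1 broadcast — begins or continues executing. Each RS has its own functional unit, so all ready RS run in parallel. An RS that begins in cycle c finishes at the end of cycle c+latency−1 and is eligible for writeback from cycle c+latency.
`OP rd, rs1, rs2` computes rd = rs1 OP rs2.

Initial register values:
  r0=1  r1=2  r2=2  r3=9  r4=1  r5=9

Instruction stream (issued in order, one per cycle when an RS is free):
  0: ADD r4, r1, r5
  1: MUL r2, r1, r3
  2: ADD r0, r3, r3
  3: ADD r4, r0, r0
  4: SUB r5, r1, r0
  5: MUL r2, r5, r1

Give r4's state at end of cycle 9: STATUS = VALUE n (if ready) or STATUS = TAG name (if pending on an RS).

STATUS = VALUE 36

  c1: issue ADD r4<-Add1  regs: r0:1,r1:2,r2:2,r3:9,r4:Add1,r5:9
  c2: issue MUL r2<-Mul1  regs: r0:1,r1:2,r2:Mul1,r3:9,r4:Add1,r5:9
  c3: issue ADD r0<-Add2  regs: r0:Add2,r1:2,r2:Mul1,r3:9,r4:Add1,r5:9
  c4: CDB Add1=11; issue ADD r4<-Add1  regs: r0:Add2,r1:2,r2:Mul1,r3:9,r4:Add1,r5:9
  c5: issue SUB r5<-Add3  regs: r0:Add2,r1:2,r2:Mul1,r3:9,r4:Add1,r5:Add3
  c6: CDB Add2=18; issue MUL r2<-Mul2  regs: r0:18,r1:2,r2:Mul2,r3:9,r4:Add1,r5:Add3
  c7: CDB Mul1=18  regs: r0:18,r1:2,r2:Mul2,r3:9,r4:Add1,r5:Add3
  c8: -  regs: r0:18,r1:2,r2:Mul2,r3:9,r4:Add1,r5:Add3
  c9: CDB Add1=36  regs: r0:18,r1:2,r2:Mul2,r3:9,r4:36,r5:Add3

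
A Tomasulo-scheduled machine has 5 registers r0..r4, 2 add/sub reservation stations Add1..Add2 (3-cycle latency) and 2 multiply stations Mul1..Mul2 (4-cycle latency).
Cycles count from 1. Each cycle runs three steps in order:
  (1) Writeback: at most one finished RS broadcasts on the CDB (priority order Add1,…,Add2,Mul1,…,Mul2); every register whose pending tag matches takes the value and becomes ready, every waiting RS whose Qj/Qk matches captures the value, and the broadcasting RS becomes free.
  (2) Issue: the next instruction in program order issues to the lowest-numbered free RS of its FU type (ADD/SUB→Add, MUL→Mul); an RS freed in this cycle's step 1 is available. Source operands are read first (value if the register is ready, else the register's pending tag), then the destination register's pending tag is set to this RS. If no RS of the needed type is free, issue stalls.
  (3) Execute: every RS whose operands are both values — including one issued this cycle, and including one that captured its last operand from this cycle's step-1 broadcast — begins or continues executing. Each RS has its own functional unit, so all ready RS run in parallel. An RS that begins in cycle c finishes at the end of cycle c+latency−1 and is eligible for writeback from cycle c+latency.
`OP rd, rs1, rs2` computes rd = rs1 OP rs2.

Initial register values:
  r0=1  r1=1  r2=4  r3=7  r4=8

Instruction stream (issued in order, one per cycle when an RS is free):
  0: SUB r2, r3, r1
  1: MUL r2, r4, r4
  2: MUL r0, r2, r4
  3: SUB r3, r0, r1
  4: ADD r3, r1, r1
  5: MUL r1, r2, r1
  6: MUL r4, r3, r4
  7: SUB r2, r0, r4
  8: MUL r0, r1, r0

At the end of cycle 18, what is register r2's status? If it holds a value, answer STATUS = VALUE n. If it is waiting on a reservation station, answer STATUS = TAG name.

c1: issue SUB r2<-Add1 | r0:1,r1:1,r2:Add1,r3:7,r4:8
c2: issue MUL r2<-Mul1 | r0:1,r1:1,r2:Mul1,r3:7,r4:8
c3: issue MUL r0<-Mul2 | r0:Mul2,r1:1,r2:Mul1,r3:7,r4:8
c4: CDB Add1=6; issue SUB r3<-Add1 | r0:Mul2,r1:1,r2:Mul1,r3:Add1,r4:8
c5: issue ADD r3<-Add2 | r0:Mul2,r1:1,r2:Mul1,r3:Add2,r4:8
c6: CDB Mul1=64; issue MUL r1<-Mul1 | r0:Mul2,r1:Mul1,r2:64,r3:Add2,r4:8
c7: stall | r0:Mul2,r1:Mul1,r2:64,r3:Add2,r4:8
c8: CDB Add2=2; stall | r0:Mul2,r1:Mul1,r2:64,r3:2,r4:8
c9: stall | r0:Mul2,r1:Mul1,r2:64,r3:2,r4:8
c10: CDB Mul1=64; issue MUL r4<-Mul1 | r0:Mul2,r1:64,r2:64,r3:2,r4:Mul1
c11: CDB Mul2=512; issue SUB r2<-Add2 | r0:512,r1:64,r2:Add2,r3:2,r4:Mul1
c12: issue MUL r0<-Mul2 | r0:Mul2,r1:64,r2:Add2,r3:2,r4:Mul1
c13: - | r0:Mul2,r1:64,r2:Add2,r3:2,r4:Mul1
c14: CDB Add1=511 | r0:Mul2,r1:64,r2:Add2,r3:2,r4:Mul1
c15: CDB Mul1=16 | r0:Mul2,r1:64,r2:Add2,r3:2,r4:16
c16: CDB Mul2=32768 | r0:32768,r1:64,r2:Add2,r3:2,r4:16
c17: - | r0:32768,r1:64,r2:Add2,r3:2,r4:16
c18: CDB Add2=496 | r0:32768,r1:64,r2:496,r3:2,r4:16

STATUS = VALUE 496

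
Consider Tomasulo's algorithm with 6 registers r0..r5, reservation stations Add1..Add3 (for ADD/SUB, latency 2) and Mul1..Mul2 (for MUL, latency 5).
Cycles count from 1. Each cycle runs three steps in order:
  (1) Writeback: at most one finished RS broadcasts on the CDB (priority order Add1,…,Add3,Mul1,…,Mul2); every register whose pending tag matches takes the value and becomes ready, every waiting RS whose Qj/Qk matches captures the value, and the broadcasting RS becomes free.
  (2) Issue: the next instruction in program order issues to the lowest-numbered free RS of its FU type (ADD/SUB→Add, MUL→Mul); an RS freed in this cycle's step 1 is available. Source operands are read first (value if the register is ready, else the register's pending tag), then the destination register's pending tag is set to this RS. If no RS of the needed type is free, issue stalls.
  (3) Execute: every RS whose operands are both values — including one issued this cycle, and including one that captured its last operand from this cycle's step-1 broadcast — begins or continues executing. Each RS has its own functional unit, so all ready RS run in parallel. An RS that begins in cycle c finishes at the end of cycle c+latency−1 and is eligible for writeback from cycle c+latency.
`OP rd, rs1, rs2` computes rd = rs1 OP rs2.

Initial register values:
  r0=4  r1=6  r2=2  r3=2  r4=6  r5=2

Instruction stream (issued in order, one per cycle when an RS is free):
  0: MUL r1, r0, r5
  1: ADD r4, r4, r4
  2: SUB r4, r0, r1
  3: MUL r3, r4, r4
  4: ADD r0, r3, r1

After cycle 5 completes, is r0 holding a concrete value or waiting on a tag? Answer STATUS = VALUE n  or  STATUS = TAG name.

STATUS = TAG Add1

cycle 1: issue MUL r1<-Mul1 // r0:4,r1:Mul1,r2:2,r3:2,r4:6,r5:2
cycle 2: issue ADD r4<-Add1 // r0:4,r1:Mul1,r2:2,r3:2,r4:Add1,r5:2
cycle 3: issue SUB r4<-Add2 // r0:4,r1:Mul1,r2:2,r3:2,r4:Add2,r5:2
cycle 4: CDB Add1=12; issue MUL r3<-Mul2 // r0:4,r1:Mul1,r2:2,r3:Mul2,r4:Add2,r5:2
cycle 5: issue ADD r0<-Add1 // r0:Add1,r1:Mul1,r2:2,r3:Mul2,r4:Add2,r5:2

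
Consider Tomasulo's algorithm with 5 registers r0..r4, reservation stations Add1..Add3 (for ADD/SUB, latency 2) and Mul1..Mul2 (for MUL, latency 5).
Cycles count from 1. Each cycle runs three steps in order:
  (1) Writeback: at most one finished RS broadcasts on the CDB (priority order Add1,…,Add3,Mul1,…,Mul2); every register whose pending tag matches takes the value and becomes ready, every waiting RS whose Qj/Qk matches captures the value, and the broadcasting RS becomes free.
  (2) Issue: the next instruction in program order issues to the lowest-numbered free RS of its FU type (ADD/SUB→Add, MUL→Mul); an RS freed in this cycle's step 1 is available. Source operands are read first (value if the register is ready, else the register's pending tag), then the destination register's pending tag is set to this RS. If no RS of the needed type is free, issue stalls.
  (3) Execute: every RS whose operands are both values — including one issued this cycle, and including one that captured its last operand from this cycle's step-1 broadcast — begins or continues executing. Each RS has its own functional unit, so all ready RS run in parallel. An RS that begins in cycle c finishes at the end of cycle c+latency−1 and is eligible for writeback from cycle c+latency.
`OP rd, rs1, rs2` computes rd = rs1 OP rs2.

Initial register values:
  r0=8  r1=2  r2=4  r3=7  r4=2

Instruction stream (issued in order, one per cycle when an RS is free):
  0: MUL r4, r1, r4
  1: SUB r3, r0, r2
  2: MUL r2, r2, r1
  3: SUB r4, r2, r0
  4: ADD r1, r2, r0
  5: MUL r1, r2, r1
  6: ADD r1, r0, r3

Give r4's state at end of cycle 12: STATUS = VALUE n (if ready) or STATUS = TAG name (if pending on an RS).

STATUS = VALUE 0

cycle 1: issue MUL r4<-Mul1 // r0:8,r1:2,r2:4,r3:7,r4:Mul1
cycle 2: issue SUB r3<-Add1 // r0:8,r1:2,r2:4,r3:Add1,r4:Mul1
cycle 3: issue MUL r2<-Mul2 // r0:8,r1:2,r2:Mul2,r3:Add1,r4:Mul1
cycle 4: CDB Add1=4; issue SUB r4<-Add1 // r0:8,r1:2,r2:Mul2,r3:4,r4:Add1
cycle 5: issue ADD r1<-Add2 // r0:8,r1:Add2,r2:Mul2,r3:4,r4:Add1
cycle 6: CDB Mul1=4; issue MUL r1<-Mul1 // r0:8,r1:Mul1,r2:Mul2,r3:4,r4:Add1
cycle 7: issue ADD r1<-Add3 // r0:8,r1:Add3,r2:Mul2,r3:4,r4:Add1
cycle 8: CDB Mul2=8 // r0:8,r1:Add3,r2:8,r3:4,r4:Add1
cycle 9: CDB Add3=12 // r0:8,r1:12,r2:8,r3:4,r4:Add1
cycle 10: CDB Add1=0 // r0:8,r1:12,r2:8,r3:4,r4:0
cycle 11: CDB Add2=16 // r0:8,r1:12,r2:8,r3:4,r4:0
cycle 12: - // r0:8,r1:12,r2:8,r3:4,r4:0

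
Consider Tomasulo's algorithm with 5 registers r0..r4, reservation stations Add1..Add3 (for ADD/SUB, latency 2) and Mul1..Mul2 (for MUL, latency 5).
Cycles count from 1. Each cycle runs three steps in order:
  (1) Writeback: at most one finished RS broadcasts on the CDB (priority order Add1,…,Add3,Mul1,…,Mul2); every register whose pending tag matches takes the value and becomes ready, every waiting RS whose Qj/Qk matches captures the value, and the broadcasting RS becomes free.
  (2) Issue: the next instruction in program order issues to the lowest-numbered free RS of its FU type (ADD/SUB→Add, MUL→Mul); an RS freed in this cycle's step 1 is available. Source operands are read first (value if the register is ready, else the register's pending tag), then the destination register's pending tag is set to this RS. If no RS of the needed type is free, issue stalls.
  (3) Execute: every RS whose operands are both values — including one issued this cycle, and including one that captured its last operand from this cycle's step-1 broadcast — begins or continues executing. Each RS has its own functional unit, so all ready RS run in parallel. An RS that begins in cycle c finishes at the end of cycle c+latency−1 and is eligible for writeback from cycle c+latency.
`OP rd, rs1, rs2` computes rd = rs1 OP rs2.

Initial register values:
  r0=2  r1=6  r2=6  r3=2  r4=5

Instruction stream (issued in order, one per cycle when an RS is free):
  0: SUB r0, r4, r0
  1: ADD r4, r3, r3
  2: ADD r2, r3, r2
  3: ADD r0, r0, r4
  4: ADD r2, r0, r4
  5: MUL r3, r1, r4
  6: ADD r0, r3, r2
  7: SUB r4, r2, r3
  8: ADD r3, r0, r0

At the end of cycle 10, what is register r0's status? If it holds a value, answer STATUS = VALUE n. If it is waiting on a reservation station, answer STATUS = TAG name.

STATUS = TAG Add2

cycle 1: issue SUB r0<-Add1 // r0:Add1,r1:6,r2:6,r3:2,r4:5
cycle 2: issue ADD r4<-Add2 // r0:Add1,r1:6,r2:6,r3:2,r4:Add2
cycle 3: CDB Add1=3; issue ADD r2<-Add1 // r0:3,r1:6,r2:Add1,r3:2,r4:Add2
cycle 4: CDB Add2=4; issue ADD r0<-Add2 // r0:Add2,r1:6,r2:Add1,r3:2,r4:4
cycle 5: CDB Add1=8; issue ADD r2<-Add1 // r0:Add2,r1:6,r2:Add1,r3:2,r4:4
cycle 6: CDB Add2=7; issue MUL r3<-Mul1 // r0:7,r1:6,r2:Add1,r3:Mul1,r4:4
cycle 7: issue ADD r0<-Add2 // r0:Add2,r1:6,r2:Add1,r3:Mul1,r4:4
cycle 8: CDB Add1=11; issue SUB r4<-Add1 // r0:Add2,r1:6,r2:11,r3:Mul1,r4:Add1
cycle 9: issue ADD r3<-Add3 // r0:Add2,r1:6,r2:11,r3:Add3,r4:Add1
cycle 10: - // r0:Add2,r1:6,r2:11,r3:Add3,r4:Add1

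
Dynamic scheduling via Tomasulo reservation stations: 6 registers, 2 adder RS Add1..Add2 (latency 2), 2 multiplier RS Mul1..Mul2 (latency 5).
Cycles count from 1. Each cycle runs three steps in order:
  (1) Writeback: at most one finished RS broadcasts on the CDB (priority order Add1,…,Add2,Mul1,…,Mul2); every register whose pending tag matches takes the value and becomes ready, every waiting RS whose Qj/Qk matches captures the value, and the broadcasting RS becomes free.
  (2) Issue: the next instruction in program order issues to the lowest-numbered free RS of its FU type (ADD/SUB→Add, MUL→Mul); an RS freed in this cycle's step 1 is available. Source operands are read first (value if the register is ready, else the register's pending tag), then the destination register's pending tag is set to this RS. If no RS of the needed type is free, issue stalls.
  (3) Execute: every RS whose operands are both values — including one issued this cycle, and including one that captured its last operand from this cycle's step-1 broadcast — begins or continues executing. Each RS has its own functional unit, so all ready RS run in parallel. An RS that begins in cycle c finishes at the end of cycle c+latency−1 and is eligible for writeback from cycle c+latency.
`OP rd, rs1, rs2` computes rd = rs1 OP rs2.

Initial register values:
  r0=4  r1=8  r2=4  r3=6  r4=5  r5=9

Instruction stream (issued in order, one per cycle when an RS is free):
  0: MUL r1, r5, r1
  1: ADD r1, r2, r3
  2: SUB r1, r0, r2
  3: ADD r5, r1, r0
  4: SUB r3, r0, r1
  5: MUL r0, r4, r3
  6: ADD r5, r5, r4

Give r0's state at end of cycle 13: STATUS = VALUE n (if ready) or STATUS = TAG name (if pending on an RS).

cycle 1: issue MUL r1<-Mul1 // r0:4,r1:Mul1,r2:4,r3:6,r4:5,r5:9
cycle 2: issue ADD r1<-Add1 // r0:4,r1:Add1,r2:4,r3:6,r4:5,r5:9
cycle 3: issue SUB r1<-Add2 // r0:4,r1:Add2,r2:4,r3:6,r4:5,r5:9
cycle 4: CDB Add1=10; issue ADD r5<-Add1 // r0:4,r1:Add2,r2:4,r3:6,r4:5,r5:Add1
cycle 5: CDB Add2=0; issue SUB r3<-Add2 // r0:4,r1:0,r2:4,r3:Add2,r4:5,r5:Add1
cycle 6: CDB Mul1=72; issue MUL r0<-Mul1 // r0:Mul1,r1:0,r2:4,r3:Add2,r4:5,r5:Add1
cycle 7: CDB Add1=4; issue ADD r5<-Add1 // r0:Mul1,r1:0,r2:4,r3:Add2,r4:5,r5:Add1
cycle 8: CDB Add2=4 // r0:Mul1,r1:0,r2:4,r3:4,r4:5,r5:Add1
cycle 9: CDB Add1=9 // r0:Mul1,r1:0,r2:4,r3:4,r4:5,r5:9
cycle 10: - // r0:Mul1,r1:0,r2:4,r3:4,r4:5,r5:9
cycle 11: - // r0:Mul1,r1:0,r2:4,r3:4,r4:5,r5:9
cycle 12: - // r0:Mul1,r1:0,r2:4,r3:4,r4:5,r5:9
cycle 13: CDB Mul1=20 // r0:20,r1:0,r2:4,r3:4,r4:5,r5:9

STATUS = VALUE 20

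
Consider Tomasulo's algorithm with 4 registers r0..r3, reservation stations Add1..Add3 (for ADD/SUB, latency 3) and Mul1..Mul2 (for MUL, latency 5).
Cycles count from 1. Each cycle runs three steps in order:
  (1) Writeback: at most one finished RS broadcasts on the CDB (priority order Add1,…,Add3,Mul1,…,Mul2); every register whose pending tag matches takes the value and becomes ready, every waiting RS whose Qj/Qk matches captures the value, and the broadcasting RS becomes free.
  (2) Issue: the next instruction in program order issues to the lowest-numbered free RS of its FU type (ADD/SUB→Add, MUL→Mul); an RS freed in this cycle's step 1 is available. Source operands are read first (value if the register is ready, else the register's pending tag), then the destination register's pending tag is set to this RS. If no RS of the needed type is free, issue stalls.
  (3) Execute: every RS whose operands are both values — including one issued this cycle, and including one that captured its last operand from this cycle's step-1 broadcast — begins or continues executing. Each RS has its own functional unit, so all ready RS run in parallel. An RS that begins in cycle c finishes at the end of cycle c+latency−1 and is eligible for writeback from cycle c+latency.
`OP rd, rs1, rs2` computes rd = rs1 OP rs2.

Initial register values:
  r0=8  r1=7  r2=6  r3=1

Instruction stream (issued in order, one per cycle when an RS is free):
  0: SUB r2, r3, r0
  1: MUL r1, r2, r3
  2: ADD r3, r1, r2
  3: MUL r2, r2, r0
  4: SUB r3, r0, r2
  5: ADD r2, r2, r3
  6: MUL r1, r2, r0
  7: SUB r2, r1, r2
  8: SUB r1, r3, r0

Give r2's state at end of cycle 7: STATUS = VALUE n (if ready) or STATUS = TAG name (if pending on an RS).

STATUS = TAG Add3

  c1: issue SUB r2<-Add1  regs: r0:8,r1:7,r2:Add1,r3:1
  c2: issue MUL r1<-Mul1  regs: r0:8,r1:Mul1,r2:Add1,r3:1
  c3: issue ADD r3<-Add2  regs: r0:8,r1:Mul1,r2:Add1,r3:Add2
  c4: CDB Add1=-7; issue MUL r2<-Mul2  regs: r0:8,r1:Mul1,r2:Mul2,r3:Add2
  c5: issue SUB r3<-Add1  regs: r0:8,r1:Mul1,r2:Mul2,r3:Add1
  c6: issue ADD r2<-Add3  regs: r0:8,r1:Mul1,r2:Add3,r3:Add1
  c7: stall  regs: r0:8,r1:Mul1,r2:Add3,r3:Add1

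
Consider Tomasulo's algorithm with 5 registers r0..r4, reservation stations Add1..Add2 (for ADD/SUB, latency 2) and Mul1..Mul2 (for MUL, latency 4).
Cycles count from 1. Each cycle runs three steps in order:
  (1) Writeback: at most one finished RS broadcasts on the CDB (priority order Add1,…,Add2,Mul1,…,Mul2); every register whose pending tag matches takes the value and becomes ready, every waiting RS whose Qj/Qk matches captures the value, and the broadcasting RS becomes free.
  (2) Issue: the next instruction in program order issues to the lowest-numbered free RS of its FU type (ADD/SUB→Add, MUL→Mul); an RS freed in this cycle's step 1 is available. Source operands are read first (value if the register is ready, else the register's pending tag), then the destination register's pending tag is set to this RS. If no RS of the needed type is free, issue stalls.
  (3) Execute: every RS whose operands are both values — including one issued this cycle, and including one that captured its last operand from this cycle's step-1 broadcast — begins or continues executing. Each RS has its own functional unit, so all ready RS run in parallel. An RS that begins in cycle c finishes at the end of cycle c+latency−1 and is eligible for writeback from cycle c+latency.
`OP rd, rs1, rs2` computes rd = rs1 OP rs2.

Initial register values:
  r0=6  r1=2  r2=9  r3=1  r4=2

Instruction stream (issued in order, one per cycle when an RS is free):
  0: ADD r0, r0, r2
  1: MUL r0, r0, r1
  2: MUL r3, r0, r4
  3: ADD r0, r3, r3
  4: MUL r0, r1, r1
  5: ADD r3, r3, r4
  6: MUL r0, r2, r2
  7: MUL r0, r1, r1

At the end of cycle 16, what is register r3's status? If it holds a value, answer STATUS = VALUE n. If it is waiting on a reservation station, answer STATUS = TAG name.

STATUS = VALUE 62

cycle 1: issue ADD r0<-Add1 // r0:Add1,r1:2,r2:9,r3:1,r4:2
cycle 2: issue MUL r0<-Mul1 // r0:Mul1,r1:2,r2:9,r3:1,r4:2
cycle 3: CDB Add1=15; issue MUL r3<-Mul2 // r0:Mul1,r1:2,r2:9,r3:Mul2,r4:2
cycle 4: issue ADD r0<-Add1 // r0:Add1,r1:2,r2:9,r3:Mul2,r4:2
cycle 5: stall // r0:Add1,r1:2,r2:9,r3:Mul2,r4:2
cycle 6: stall // r0:Add1,r1:2,r2:9,r3:Mul2,r4:2
cycle 7: CDB Mul1=30; issue MUL r0<-Mul1 // r0:Mul1,r1:2,r2:9,r3:Mul2,r4:2
cycle 8: issue ADD r3<-Add2 // r0:Mul1,r1:2,r2:9,r3:Add2,r4:2
cycle 9: stall // r0:Mul1,r1:2,r2:9,r3:Add2,r4:2
cycle 10: stall // r0:Mul1,r1:2,r2:9,r3:Add2,r4:2
cycle 11: CDB Mul1=4; issue MUL r0<-Mul1 // r0:Mul1,r1:2,r2:9,r3:Add2,r4:2
cycle 12: CDB Mul2=60; issue MUL r0<-Mul2 // r0:Mul2,r1:2,r2:9,r3:Add2,r4:2
cycle 13: - // r0:Mul2,r1:2,r2:9,r3:Add2,r4:2
cycle 14: CDB Add1=120 // r0:Mul2,r1:2,r2:9,r3:Add2,r4:2
cycle 15: CDB Add2=62 // r0:Mul2,r1:2,r2:9,r3:62,r4:2
cycle 16: CDB Mul1=81 // r0:Mul2,r1:2,r2:9,r3:62,r4:2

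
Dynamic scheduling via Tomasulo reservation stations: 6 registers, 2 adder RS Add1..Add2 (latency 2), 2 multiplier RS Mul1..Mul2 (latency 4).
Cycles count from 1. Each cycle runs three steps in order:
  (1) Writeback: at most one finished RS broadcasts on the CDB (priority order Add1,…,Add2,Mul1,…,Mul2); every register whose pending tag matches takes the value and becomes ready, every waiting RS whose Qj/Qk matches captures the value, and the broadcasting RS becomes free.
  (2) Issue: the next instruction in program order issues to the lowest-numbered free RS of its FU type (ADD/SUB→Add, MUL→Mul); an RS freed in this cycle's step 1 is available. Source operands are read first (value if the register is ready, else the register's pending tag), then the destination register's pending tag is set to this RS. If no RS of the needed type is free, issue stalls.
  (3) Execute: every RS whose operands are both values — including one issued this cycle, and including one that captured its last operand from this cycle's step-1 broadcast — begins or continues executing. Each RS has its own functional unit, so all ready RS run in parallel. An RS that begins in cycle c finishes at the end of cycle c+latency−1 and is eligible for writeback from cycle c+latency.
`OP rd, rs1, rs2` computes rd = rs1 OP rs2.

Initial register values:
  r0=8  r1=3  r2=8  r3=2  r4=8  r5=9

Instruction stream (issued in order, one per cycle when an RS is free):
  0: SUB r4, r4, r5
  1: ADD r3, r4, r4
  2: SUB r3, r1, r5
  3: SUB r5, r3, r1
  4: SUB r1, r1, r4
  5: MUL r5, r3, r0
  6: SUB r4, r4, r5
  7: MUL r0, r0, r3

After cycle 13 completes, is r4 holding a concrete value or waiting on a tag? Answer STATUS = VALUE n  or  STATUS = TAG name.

cycle 1: issue SUB r4<-Add1 // r0:8,r1:3,r2:8,r3:2,r4:Add1,r5:9
cycle 2: issue ADD r3<-Add2 // r0:8,r1:3,r2:8,r3:Add2,r4:Add1,r5:9
cycle 3: CDB Add1=-1; issue SUB r3<-Add1 // r0:8,r1:3,r2:8,r3:Add1,r4:-1,r5:9
cycle 4: stall // r0:8,r1:3,r2:8,r3:Add1,r4:-1,r5:9
cycle 5: CDB Add1=-6; issue SUB r5<-Add1 // r0:8,r1:3,r2:8,r3:-6,r4:-1,r5:Add1
cycle 6: CDB Add2=-2; issue SUB r1<-Add2 // r0:8,r1:Add2,r2:8,r3:-6,r4:-1,r5:Add1
cycle 7: CDB Add1=-9; issue MUL r5<-Mul1 // r0:8,r1:Add2,r2:8,r3:-6,r4:-1,r5:Mul1
cycle 8: CDB Add2=4; issue SUB r4<-Add1 // r0:8,r1:4,r2:8,r3:-6,r4:Add1,r5:Mul1
cycle 9: issue MUL r0<-Mul2 // r0:Mul2,r1:4,r2:8,r3:-6,r4:Add1,r5:Mul1
cycle 10: - // r0:Mul2,r1:4,r2:8,r3:-6,r4:Add1,r5:Mul1
cycle 11: CDB Mul1=-48 // r0:Mul2,r1:4,r2:8,r3:-6,r4:Add1,r5:-48
cycle 12: - // r0:Mul2,r1:4,r2:8,r3:-6,r4:Add1,r5:-48
cycle 13: CDB Add1=47 // r0:Mul2,r1:4,r2:8,r3:-6,r4:47,r5:-48

STATUS = VALUE 47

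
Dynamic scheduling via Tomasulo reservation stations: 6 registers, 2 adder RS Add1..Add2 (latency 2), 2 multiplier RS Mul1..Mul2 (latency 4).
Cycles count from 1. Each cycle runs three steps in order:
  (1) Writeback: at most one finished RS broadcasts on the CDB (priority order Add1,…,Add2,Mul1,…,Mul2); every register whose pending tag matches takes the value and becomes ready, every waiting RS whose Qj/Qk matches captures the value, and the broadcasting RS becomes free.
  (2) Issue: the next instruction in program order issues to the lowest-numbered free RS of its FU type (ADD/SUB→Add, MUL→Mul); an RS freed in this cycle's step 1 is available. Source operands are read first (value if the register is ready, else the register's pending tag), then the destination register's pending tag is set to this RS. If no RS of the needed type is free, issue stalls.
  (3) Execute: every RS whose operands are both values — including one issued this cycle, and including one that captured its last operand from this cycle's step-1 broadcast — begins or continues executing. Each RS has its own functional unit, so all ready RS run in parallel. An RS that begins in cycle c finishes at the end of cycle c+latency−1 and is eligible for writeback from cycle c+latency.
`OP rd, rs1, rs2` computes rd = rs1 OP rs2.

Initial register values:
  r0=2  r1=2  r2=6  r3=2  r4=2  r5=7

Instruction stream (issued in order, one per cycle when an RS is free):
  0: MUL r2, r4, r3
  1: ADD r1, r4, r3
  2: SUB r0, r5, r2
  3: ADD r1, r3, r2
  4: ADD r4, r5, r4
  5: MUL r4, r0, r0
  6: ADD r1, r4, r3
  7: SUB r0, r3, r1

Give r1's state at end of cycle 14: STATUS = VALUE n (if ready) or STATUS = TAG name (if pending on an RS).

cycle 1: issue MUL r2<-Mul1 // r0:2,r1:2,r2:Mul1,r3:2,r4:2,r5:7
cycle 2: issue ADD r1<-Add1 // r0:2,r1:Add1,r2:Mul1,r3:2,r4:2,r5:7
cycle 3: issue SUB r0<-Add2 // r0:Add2,r1:Add1,r2:Mul1,r3:2,r4:2,r5:7
cycle 4: CDB Add1=4; issue ADD r1<-Add1 // r0:Add2,r1:Add1,r2:Mul1,r3:2,r4:2,r5:7
cycle 5: CDB Mul1=4; stall // r0:Add2,r1:Add1,r2:4,r3:2,r4:2,r5:7
cycle 6: stall // r0:Add2,r1:Add1,r2:4,r3:2,r4:2,r5:7
cycle 7: CDB Add1=6; issue ADD r4<-Add1 // r0:Add2,r1:6,r2:4,r3:2,r4:Add1,r5:7
cycle 8: CDB Add2=3; issue MUL r4<-Mul1 // r0:3,r1:6,r2:4,r3:2,r4:Mul1,r5:7
cycle 9: CDB Add1=9; issue ADD r1<-Add1 // r0:3,r1:Add1,r2:4,r3:2,r4:Mul1,r5:7
cycle 10: issue SUB r0<-Add2 // r0:Add2,r1:Add1,r2:4,r3:2,r4:Mul1,r5:7
cycle 11: - // r0:Add2,r1:Add1,r2:4,r3:2,r4:Mul1,r5:7
cycle 12: CDB Mul1=9 // r0:Add2,r1:Add1,r2:4,r3:2,r4:9,r5:7
cycle 13: - // r0:Add2,r1:Add1,r2:4,r3:2,r4:9,r5:7
cycle 14: CDB Add1=11 // r0:Add2,r1:11,r2:4,r3:2,r4:9,r5:7

STATUS = VALUE 11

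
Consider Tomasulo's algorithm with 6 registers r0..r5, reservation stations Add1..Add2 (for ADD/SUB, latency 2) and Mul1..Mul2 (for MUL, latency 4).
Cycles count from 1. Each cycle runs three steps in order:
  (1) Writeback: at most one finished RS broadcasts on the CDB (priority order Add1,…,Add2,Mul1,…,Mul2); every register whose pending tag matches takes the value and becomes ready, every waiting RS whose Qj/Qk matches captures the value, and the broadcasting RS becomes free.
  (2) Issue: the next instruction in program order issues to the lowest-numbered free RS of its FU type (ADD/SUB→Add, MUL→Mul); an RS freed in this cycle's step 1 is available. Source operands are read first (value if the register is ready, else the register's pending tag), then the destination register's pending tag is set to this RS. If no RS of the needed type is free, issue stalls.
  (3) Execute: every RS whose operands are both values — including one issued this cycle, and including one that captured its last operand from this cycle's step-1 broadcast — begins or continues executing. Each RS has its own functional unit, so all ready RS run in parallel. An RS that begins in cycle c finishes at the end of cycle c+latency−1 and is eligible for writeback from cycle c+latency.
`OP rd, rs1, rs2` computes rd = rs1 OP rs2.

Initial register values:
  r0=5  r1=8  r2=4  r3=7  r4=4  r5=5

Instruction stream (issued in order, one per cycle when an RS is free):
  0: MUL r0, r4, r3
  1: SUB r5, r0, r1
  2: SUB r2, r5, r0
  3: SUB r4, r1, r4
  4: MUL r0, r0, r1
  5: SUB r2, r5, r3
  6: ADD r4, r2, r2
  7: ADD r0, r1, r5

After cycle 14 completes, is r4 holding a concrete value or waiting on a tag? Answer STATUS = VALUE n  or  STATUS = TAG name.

STATUS = VALUE 26

  c1: issue MUL r0<-Mul1  regs: r0:Mul1,r1:8,r2:4,r3:7,r4:4,r5:5
  c2: issue SUB r5<-Add1  regs: r0:Mul1,r1:8,r2:4,r3:7,r4:4,r5:Add1
  c3: issue SUB r2<-Add2  regs: r0:Mul1,r1:8,r2:Add2,r3:7,r4:4,r5:Add1
  c4: stall  regs: r0:Mul1,r1:8,r2:Add2,r3:7,r4:4,r5:Add1
  c5: CDB Mul1=28; stall  regs: r0:28,r1:8,r2:Add2,r3:7,r4:4,r5:Add1
  c6: stall  regs: r0:28,r1:8,r2:Add2,r3:7,r4:4,r5:Add1
  c7: CDB Add1=20; issue SUB r4<-Add1  regs: r0:28,r1:8,r2:Add2,r3:7,r4:Add1,r5:20
  c8: issue MUL r0<-Mul1  regs: r0:Mul1,r1:8,r2:Add2,r3:7,r4:Add1,r5:20
  c9: CDB Add1=4; issue SUB r2<-Add1  regs: r0:Mul1,r1:8,r2:Add1,r3:7,r4:4,r5:20
  c10: CDB Add2=-8; issue ADD r4<-Add2  regs: r0:Mul1,r1:8,r2:Add1,r3:7,r4:Add2,r5:20
  c11: CDB Add1=13; issue ADD r0<-Add1  regs: r0:Add1,r1:8,r2:13,r3:7,r4:Add2,r5:20
  c12: CDB Mul1=224  regs: r0:Add1,r1:8,r2:13,r3:7,r4:Add2,r5:20
  c13: CDB Add1=28  regs: r0:28,r1:8,r2:13,r3:7,r4:Add2,r5:20
  c14: CDB Add2=26  regs: r0:28,r1:8,r2:13,r3:7,r4:26,r5:20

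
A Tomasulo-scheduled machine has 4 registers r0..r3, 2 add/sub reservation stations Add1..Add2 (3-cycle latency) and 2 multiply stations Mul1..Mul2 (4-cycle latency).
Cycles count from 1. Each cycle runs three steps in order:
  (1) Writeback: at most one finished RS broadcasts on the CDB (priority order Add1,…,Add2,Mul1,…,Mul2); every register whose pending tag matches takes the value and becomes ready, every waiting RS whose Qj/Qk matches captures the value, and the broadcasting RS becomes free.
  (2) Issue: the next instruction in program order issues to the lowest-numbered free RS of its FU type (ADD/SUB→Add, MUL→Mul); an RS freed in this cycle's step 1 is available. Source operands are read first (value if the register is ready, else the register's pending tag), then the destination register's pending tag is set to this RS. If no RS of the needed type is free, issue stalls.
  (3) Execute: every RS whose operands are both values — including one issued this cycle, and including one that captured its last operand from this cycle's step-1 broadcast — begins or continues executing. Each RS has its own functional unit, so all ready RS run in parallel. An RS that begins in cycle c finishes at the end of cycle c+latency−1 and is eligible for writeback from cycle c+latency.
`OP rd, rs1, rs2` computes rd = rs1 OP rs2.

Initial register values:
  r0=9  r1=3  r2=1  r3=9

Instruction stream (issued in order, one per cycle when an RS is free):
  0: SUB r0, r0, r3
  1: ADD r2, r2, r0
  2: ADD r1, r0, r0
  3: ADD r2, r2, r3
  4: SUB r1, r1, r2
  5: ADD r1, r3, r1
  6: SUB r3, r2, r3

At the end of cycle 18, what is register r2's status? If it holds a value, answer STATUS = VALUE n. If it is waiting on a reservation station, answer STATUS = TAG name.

STATUS = VALUE 10

  c1: issue SUB r0<-Add1  regs: r0:Add1,r1:3,r2:1,r3:9
  c2: issue ADD r2<-Add2  regs: r0:Add1,r1:3,r2:Add2,r3:9
  c3: stall  regs: r0:Add1,r1:3,r2:Add2,r3:9
  c4: CDB Add1=0; issue ADD r1<-Add1  regs: r0:0,r1:Add1,r2:Add2,r3:9
  c5: stall  regs: r0:0,r1:Add1,r2:Add2,r3:9
  c6: stall  regs: r0:0,r1:Add1,r2:Add2,r3:9
  c7: CDB Add1=0; issue ADD r2<-Add1  regs: r0:0,r1:0,r2:Add1,r3:9
  c8: CDB Add2=1; issue SUB r1<-Add2  regs: r0:0,r1:Add2,r2:Add1,r3:9
  c9: stall  regs: r0:0,r1:Add2,r2:Add1,r3:9
  c10: stall  regs: r0:0,r1:Add2,r2:Add1,r3:9
  c11: CDB Add1=10; issue ADD r1<-Add1  regs: r0:0,r1:Add1,r2:10,r3:9
  c12: stall  regs: r0:0,r1:Add1,r2:10,r3:9
  c13: stall  regs: r0:0,r1:Add1,r2:10,r3:9
  c14: CDB Add2=-10; issue SUB r3<-Add2  regs: r0:0,r1:Add1,r2:10,r3:Add2
  c15: -  regs: r0:0,r1:Add1,r2:10,r3:Add2
  c16: -  regs: r0:0,r1:Add1,r2:10,r3:Add2
  c17: CDB Add1=-1  regs: r0:0,r1:-1,r2:10,r3:Add2
  c18: CDB Add2=1  regs: r0:0,r1:-1,r2:10,r3:1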